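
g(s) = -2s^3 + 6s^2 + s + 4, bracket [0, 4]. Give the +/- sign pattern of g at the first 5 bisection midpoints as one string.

++-+-

m = 2, g(m) = 14 (+); new bracket [2, 4]
m = 3, g(m) = 7 (+); new bracket [3, 4]
m = 3.5, g(m) = -4.75 (−); new bracket [3, 3.5]
m = 3.25, g(m) = 1.9688 (+); new bracket [3.25, 3.5]
m = 3.375, g(m) = -1.168 (−); new bracket [3.25, 3.375]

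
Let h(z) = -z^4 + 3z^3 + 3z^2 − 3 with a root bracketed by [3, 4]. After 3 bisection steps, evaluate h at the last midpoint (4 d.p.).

6.6501

m = 3.5, h(m) = 12.3125 (+); new bracket [3.5, 4]
m = 3.75, h(m) = -0.363281 (−); new bracket [3.5, 3.75]
m = 3.625, h(m) = 6.650146 (+); new bracket [3.625, 3.75]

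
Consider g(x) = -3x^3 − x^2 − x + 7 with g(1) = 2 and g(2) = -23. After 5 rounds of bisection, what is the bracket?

[1.125, 1.15625]

g(1.5) = -6.875 < 0, so the root lies in [1, 1.5]
g(1.25) = -1.671875 < 0, so the root lies in [1, 1.25]
g(1.125) = 0.337891 > 0, so the root lies in [1.125, 1.25]
g(1.1875) = -0.6213 < 0, so the root lies in [1.125, 1.1875]
g(1.15625) = -0.1306 < 0, so the root lies in [1.125, 1.15625]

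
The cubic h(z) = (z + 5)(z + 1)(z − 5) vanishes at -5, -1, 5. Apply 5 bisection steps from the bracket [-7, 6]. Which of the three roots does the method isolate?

5

z = -0.5 gives h = -12.375, negative; keep [-0.5, 6]
z = 2.75 gives h = -65.390625, negative; keep [2.75, 6]
z = 4.375 gives h = -31.494141, negative; keep [4.375, 6]
z = 5.1875 gives h = 11.8191, positive; keep [4.375, 5.1875]
z = 4.78125 gives h = -12.3698, negative; keep [4.78125, 5.1875]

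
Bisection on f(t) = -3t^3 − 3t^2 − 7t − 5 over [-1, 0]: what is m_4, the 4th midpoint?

-0.8125

midpoint -0.5: f = -1.875 < 0 → [-1, -0.5]
midpoint -0.75: f = -0.171875 < 0 → [-1, -0.75]
midpoint -0.875: f = 0.837891 > 0 → [-0.875, -0.75]
midpoint -0.8125: f = 0.3162 > 0 → [-0.8125, -0.75]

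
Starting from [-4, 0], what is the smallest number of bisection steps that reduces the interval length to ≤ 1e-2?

9

Width after n steps is 4/2^n. Need 2^n ≥ 4/1e-2 = 400.
2^8 = 256 < 400 ≤ 2^9 = 512, so n = 9.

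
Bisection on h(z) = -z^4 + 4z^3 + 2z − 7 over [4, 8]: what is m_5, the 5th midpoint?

m = 6, h(m) = -427 (−); new bracket [4, 6]
m = 5, h(m) = -122 (−); new bracket [4, 5]
m = 4.5, h(m) = -43.5625 (−); new bracket [4, 4.5]
m = 4.25, h(m) = -17.6914 (−); new bracket [4, 4.25]
m = 4.125, h(m) = -7.5237 (−); new bracket [4, 4.125]

4.125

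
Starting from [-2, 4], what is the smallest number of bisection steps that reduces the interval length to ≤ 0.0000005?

24

Width after n steps is 6/2^n. Need 2^n ≥ 6/0.0000005 = 12000000.
2^23 = 8388608 < 12000000 ≤ 2^24 = 16777216, so n = 24.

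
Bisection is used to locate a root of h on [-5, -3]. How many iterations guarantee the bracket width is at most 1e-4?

15

Width after n steps is 2/2^n. Need 2^n ≥ 2/1e-4 = 20000.
2^14 = 16384 < 20000 ≤ 2^15 = 32768, so n = 15.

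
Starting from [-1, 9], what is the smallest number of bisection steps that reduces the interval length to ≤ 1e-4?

Width after n steps is 10/2^n. Need 2^n ≥ 10/1e-4 = 100000.
2^16 = 65536 < 100000 ≤ 2^17 = 131072, so n = 17.

17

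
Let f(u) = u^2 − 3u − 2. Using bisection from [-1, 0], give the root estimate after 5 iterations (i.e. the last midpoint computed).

f(-0.5) = -0.25 < 0, so the root lies in [-1, -0.5]
f(-0.75) = 0.8125 > 0, so the root lies in [-0.75, -0.5]
f(-0.625) = 0.265625 > 0, so the root lies in [-0.625, -0.5]
f(-0.5625) = 0.0039 > 0, so the root lies in [-0.5625, -0.5]
f(-0.53125) = -0.124 < 0, so the root lies in [-0.5625, -0.53125]

-0.53125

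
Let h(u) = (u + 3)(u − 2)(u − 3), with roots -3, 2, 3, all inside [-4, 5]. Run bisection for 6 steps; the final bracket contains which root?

h(0.5) = 13.125 > 0, so the root lies in [-4, 0.5]
h(-1.75) = 22.265625 > 0, so the root lies in [-4, -1.75]
h(-2.875) = 3.580078 > 0, so the root lies in [-4, -2.875]
h(-3.4375) = -15.3142 < 0, so the root lies in [-3.4375, -2.875]
h(-3.15625) = -4.9599 < 0, so the root lies in [-3.15625, -2.875]
h(-3.015625) = -0.4714 < 0, so the root lies in [-3.015625, -2.875]

-3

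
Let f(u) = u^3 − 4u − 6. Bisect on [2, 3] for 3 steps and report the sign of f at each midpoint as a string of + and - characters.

-++

u = 2.5 gives f = -0.375, negative; keep [2.5, 3]
u = 2.75 gives f = 3.796875, positive; keep [2.5, 2.75]
u = 2.625 gives f = 1.587891, positive; keep [2.5, 2.625]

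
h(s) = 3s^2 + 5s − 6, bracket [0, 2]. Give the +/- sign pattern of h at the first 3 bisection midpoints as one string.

+--

midpoint 1: h = 2 > 0 → [0, 1]
midpoint 0.5: h = -2.75 < 0 → [0.5, 1]
midpoint 0.75: h = -0.5625 < 0 → [0.75, 1]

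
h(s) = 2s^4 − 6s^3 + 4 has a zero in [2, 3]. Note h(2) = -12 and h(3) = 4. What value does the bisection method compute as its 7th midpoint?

2.9140625

midpoint 2.5: h = -11.625 < 0 → [2.5, 3]
midpoint 2.75: h = -6.398438 < 0 → [2.75, 3]
midpoint 2.875: h = -1.940918 < 0 → [2.875, 3]
midpoint 2.9375: h = 0.8316 > 0 → [2.875, 2.9375]
midpoint 2.90625: h = -0.6026 < 0 → [2.90625, 2.9375]
midpoint 2.921875: h = 0.1023 > 0 → [2.90625, 2.921875]
midpoint 2.9140625: h = -0.2531 < 0 → [2.9140625, 2.921875]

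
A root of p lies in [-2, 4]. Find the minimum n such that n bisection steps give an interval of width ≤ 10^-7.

26

Width after n steps is 6/2^n. Need 2^n ≥ 6/10^-7 = 60000000.
2^25 = 33554432 < 60000000 ≤ 2^26 = 67108864, so n = 26.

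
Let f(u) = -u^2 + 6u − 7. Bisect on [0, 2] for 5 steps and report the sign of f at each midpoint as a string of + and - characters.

--++-

f(1) = -2 < 0, so the root lies in [1, 2]
f(1.5) = -0.25 < 0, so the root lies in [1.5, 2]
f(1.75) = 0.4375 > 0, so the root lies in [1.5, 1.75]
f(1.625) = 0.1094 > 0, so the root lies in [1.5, 1.625]
f(1.5625) = -0.0664 < 0, so the root lies in [1.5625, 1.625]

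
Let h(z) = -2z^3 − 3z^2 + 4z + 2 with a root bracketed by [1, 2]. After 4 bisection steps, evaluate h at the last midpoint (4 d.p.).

z = 1.5 gives h = -5.5, negative; keep [1, 1.5]
z = 1.25 gives h = -1.59375, negative; keep [1, 1.25]
z = 1.125 gives h = -0.144531, negative; keep [1, 1.125]
z = 1.0625 gives h = 0.4644, positive; keep [1.0625, 1.125]

0.4644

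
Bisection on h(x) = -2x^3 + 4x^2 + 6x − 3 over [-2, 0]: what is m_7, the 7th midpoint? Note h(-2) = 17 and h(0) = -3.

-1.265625

x = -1 gives h = -3, negative; keep [-2, -1]
x = -1.5 gives h = 3.75, positive; keep [-1.5, -1]
x = -1.25 gives h = -0.34375, negative; keep [-1.5, -1.25]
x = -1.375 gives h = 1.5117, positive; keep [-1.375, -1.25]
x = -1.3125 gives h = 0.5376, positive; keep [-1.3125, -1.25]
x = -1.28125 gives h = 0.0855, positive; keep [-1.28125, -1.25]
x = -1.265625 gives h = -0.132, negative; keep [-1.28125, -1.265625]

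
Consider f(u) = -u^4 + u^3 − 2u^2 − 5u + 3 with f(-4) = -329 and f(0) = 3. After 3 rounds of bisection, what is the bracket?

m = -2, f(m) = -19 (−); new bracket [-2, 0]
m = -1, f(m) = 4 (+); new bracket [-2, -1]
m = -1.5, f(m) = -2.4375 (−); new bracket [-1.5, -1]

[-1.5, -1]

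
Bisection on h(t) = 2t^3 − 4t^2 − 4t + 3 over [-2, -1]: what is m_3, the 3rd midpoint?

-1.125

m = -1.5, h(m) = -6.75 (−); new bracket [-1.5, -1]
m = -1.25, h(m) = -2.15625 (−); new bracket [-1.25, -1]
m = -1.125, h(m) = -0.410156 (−); new bracket [-1.125, -1]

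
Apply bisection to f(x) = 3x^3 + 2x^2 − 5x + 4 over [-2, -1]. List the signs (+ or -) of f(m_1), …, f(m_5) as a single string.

f(-1.5) = 5.875 > 0, so the root lies in [-2, -1.5]
f(-1.75) = 2.796875 > 0, so the root lies in [-2, -1.75]
f(-1.875) = 0.630859 > 0, so the root lies in [-2, -1.875]
f(-1.9375) = -0.6243 < 0, so the root lies in [-1.9375, -1.875]
f(-1.90625) = 0.0181 > 0, so the root lies in [-1.9375, -1.90625]

+++-+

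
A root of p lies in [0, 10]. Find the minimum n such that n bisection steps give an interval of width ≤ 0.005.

11

Width after n steps is 10/2^n. Need 2^n ≥ 10/0.005 = 2000.
2^10 = 1024 < 2000 ≤ 2^11 = 2048, so n = 11.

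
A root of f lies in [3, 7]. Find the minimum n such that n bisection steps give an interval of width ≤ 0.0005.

Width after n steps is 4/2^n. Need 2^n ≥ 4/0.0005 = 8000.
2^12 = 4096 < 8000 ≤ 2^13 = 8192, so n = 13.

13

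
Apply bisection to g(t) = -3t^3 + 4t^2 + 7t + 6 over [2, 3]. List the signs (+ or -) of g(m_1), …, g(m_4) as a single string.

midpoint 2.5: g = 1.625 > 0 → [2.5, 3]
midpoint 2.75: g = -6.890625 < 0 → [2.5, 2.75]
midpoint 2.625: g = -2.326172 < 0 → [2.5, 2.625]
midpoint 2.5625: g = -0.2761 < 0 → [2.5, 2.5625]

+---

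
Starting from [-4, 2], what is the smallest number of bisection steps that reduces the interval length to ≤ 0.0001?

Width after n steps is 6/2^n. Need 2^n ≥ 6/0.0001 = 60000.
2^15 = 32768 < 60000 ≤ 2^16 = 65536, so n = 16.

16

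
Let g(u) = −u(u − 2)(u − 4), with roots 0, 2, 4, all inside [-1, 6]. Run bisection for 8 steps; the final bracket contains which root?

4

midpoint 2.5: g = 1.875 > 0 → [2.5, 6]
midpoint 4.25: g = -2.390625 < 0 → [2.5, 4.25]
midpoint 3.375: g = 2.900391 > 0 → [3.375, 4.25]
midpoint 3.8125: g = 1.2957 > 0 → [3.8125, 4.25]
midpoint 4.03125: g = -0.2559 < 0 → [3.8125, 4.03125]
midpoint 3.921875: g = 0.5889 > 0 → [3.921875, 4.03125]
midpoint 3.9765625: g = 0.1842 > 0 → [3.9765625, 4.03125]
midpoint 4.00390625: g = -0.0313 < 0 → [3.9765625, 4.00390625]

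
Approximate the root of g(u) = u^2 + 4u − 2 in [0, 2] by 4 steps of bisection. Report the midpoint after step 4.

midpoint 1: g = 3 > 0 → [0, 1]
midpoint 0.5: g = 0.25 > 0 → [0, 0.5]
midpoint 0.25: g = -0.9375 < 0 → [0.25, 0.5]
midpoint 0.375: g = -0.3594 < 0 → [0.375, 0.5]

0.375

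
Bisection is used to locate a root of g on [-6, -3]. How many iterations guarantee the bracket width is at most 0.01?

9

Width after n steps is 3/2^n. Need 2^n ≥ 3/0.01 = 300.
2^8 = 256 < 300 ≤ 2^9 = 512, so n = 9.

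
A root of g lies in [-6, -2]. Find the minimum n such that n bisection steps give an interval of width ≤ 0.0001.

16

Width after n steps is 4/2^n. Need 2^n ≥ 4/0.0001 = 40000.
2^15 = 32768 < 40000 ≤ 2^16 = 65536, so n = 16.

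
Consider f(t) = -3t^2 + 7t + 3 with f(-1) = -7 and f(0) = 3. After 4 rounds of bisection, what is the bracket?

m = -0.5, f(m) = -1.25 (−); new bracket [-0.5, 0]
m = -0.25, f(m) = 1.0625 (+); new bracket [-0.5, -0.25]
m = -0.375, f(m) = -0.046875 (−); new bracket [-0.375, -0.25]
m = -0.3125, f(m) = 0.5195 (+); new bracket [-0.375, -0.3125]

[-0.375, -0.3125]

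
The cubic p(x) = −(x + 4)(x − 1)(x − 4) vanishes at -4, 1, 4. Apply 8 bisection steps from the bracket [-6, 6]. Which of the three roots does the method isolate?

-4

m = 0, p(m) = -16 (−); new bracket [-6, 0]
m = -3, p(m) = -28 (−); new bracket [-6, -3]
m = -4.5, p(m) = 23.375 (+); new bracket [-4.5, -3]
m = -3.75, p(m) = -9.2031 (−); new bracket [-4.5, -3.75]
m = -4.125, p(m) = 5.2051 (+); new bracket [-4.125, -3.75]
m = -3.9375, p(m) = -2.4495 (−); new bracket [-4.125, -3.9375]
m = -4.03125, p(m) = 1.2627 (+); new bracket [-4.03125, -3.9375]
m = -3.984375, p(m) = -0.6218 (−); new bracket [-4.03125, -3.984375]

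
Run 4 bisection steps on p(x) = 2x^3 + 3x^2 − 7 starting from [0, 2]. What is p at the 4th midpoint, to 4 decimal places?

m = 1, p(m) = -2 (−); new bracket [1, 2]
m = 1.5, p(m) = 6.5 (+); new bracket [1, 1.5]
m = 1.25, p(m) = 1.59375 (+); new bracket [1, 1.25]
m = 1.125, p(m) = -0.3555 (−); new bracket [1.125, 1.25]

-0.3555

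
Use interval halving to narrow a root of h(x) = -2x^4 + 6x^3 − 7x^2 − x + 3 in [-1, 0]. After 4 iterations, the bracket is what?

[-0.625, -0.5625]

midpoint -0.5: h = 0.875 > 0 → [-1, -0.5]
midpoint -0.75: h = -3.351562 < 0 → [-0.75, -0.5]
midpoint -0.625: h = -0.879395 < 0 → [-0.625, -0.5]
midpoint -0.5625: h = 0.0796 > 0 → [-0.625, -0.5625]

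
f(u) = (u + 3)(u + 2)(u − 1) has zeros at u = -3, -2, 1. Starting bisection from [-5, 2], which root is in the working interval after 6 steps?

u = -1.5 gives f = -1.875, negative; keep [-1.5, 2]
u = 0.25 gives f = -5.484375, negative; keep [0.25, 2]
u = 1.125 gives f = 1.611328, positive; keep [0.25, 1.125]
u = 0.6875 gives f = -3.0969, negative; keep [0.6875, 1.125]
u = 0.90625 gives f = -1.0643, negative; keep [0.90625, 1.125]
u = 1.015625 gives f = 0.1892, positive; keep [0.90625, 1.015625]

1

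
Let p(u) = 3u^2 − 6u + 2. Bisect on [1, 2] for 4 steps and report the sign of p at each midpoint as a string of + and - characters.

-++-

m = 1.5, p(m) = -0.25 (−); new bracket [1.5, 2]
m = 1.75, p(m) = 0.6875 (+); new bracket [1.5, 1.75]
m = 1.625, p(m) = 0.171875 (+); new bracket [1.5, 1.625]
m = 1.5625, p(m) = -0.0508 (−); new bracket [1.5625, 1.625]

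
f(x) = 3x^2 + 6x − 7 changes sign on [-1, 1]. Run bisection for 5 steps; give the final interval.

[0.8125, 0.875]

midpoint 0: f = -7 < 0 → [0, 1]
midpoint 0.5: f = -3.25 < 0 → [0.5, 1]
midpoint 0.75: f = -0.8125 < 0 → [0.75, 1]
midpoint 0.875: f = 0.5469 > 0 → [0.75, 0.875]
midpoint 0.8125: f = -0.1445 < 0 → [0.8125, 0.875]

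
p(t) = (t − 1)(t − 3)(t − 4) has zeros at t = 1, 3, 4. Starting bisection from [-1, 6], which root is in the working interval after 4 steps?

p(2.5) = 1.125 > 0, so the root lies in [-1, 2.5]
p(0.75) = -1.828125 < 0, so the root lies in [0.75, 2.5]
p(1.625) = 2.041016 > 0, so the root lies in [0.75, 1.625]
p(1.1875) = 0.9558 > 0, so the root lies in [0.75, 1.1875]

1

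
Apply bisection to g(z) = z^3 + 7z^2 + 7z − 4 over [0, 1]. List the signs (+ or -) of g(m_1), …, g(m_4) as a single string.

g(0.5) = 1.375 > 0, so the root lies in [0, 0.5]
g(0.25) = -1.796875 < 0, so the root lies in [0.25, 0.5]
g(0.375) = -0.337891 < 0, so the root lies in [0.375, 0.5]
g(0.4375) = 0.4861 > 0, so the root lies in [0.375, 0.4375]

+--+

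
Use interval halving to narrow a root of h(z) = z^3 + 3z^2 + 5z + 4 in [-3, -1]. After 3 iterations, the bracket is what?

[-1.5, -1.25]

midpoint -2: h = -2 < 0 → [-2, -1]
midpoint -1.5: h = -0.125 < 0 → [-1.5, -1]
midpoint -1.25: h = 0.484375 > 0 → [-1.5, -1.25]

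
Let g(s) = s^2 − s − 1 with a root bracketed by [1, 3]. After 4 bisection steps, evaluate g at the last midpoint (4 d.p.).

g(2) = 1 > 0, so the root lies in [1, 2]
g(1.5) = -0.25 < 0, so the root lies in [1.5, 2]
g(1.75) = 0.3125 > 0, so the root lies in [1.5, 1.75]
g(1.625) = 0.0156 > 0, so the root lies in [1.5, 1.625]

0.0156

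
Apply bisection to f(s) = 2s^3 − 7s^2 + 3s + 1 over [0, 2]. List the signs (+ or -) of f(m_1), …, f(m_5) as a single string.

m = 1, f(m) = -1 (−); new bracket [0, 1]
m = 0.5, f(m) = 1 (+); new bracket [0.5, 1]
m = 0.75, f(m) = 0.15625 (+); new bracket [0.75, 1]
m = 0.875, f(m) = -0.3945 (−); new bracket [0.75, 0.875]
m = 0.8125, f(m) = -0.1108 (−); new bracket [0.75, 0.8125]

-++--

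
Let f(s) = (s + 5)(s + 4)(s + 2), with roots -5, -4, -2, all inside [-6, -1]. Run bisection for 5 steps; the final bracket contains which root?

f(-3.5) = -1.125 < 0, so the root lies in [-3.5, -1]
f(-2.25) = -1.203125 < 0, so the root lies in [-2.25, -1]
f(-1.625) = 3.005859 > 0, so the root lies in [-2.25, -1.625]
f(-1.9375) = 0.3948 > 0, so the root lies in [-2.25, -1.9375]
f(-2.09375) = -0.5194 < 0, so the root lies in [-2.09375, -1.9375]

-2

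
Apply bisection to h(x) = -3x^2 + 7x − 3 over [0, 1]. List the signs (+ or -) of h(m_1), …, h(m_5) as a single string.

-++-+

m = 0.5, h(m) = -0.25 (−); new bracket [0.5, 1]
m = 0.75, h(m) = 0.5625 (+); new bracket [0.5, 0.75]
m = 0.625, h(m) = 0.203125 (+); new bracket [0.5, 0.625]
m = 0.5625, h(m) = -0.0117 (−); new bracket [0.5625, 0.625]
m = 0.59375, h(m) = 0.0986 (+); new bracket [0.5625, 0.59375]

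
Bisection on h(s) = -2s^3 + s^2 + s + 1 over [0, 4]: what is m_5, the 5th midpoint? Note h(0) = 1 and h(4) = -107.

1.125

h(2) = -9 < 0, so the root lies in [0, 2]
h(1) = 1 > 0, so the root lies in [1, 2]
h(1.5) = -2 < 0, so the root lies in [1, 1.5]
h(1.25) = -0.0938 < 0, so the root lies in [1, 1.25]
h(1.125) = 0.543 > 0, so the root lies in [1.125, 1.25]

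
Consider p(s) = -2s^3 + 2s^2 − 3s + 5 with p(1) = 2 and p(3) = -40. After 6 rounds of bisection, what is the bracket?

[1.28125, 1.3125]

m = 2, p(m) = -9 (−); new bracket [1, 2]
m = 1.5, p(m) = -1.75 (−); new bracket [1, 1.5]
m = 1.25, p(m) = 0.46875 (+); new bracket [1.25, 1.5]
m = 1.375, p(m) = -0.543 (−); new bracket [1.25, 1.375]
m = 1.3125, p(m) = -0.0142 (−); new bracket [1.25, 1.3125]
m = 1.28125, p(m) = 0.2328 (+); new bracket [1.28125, 1.3125]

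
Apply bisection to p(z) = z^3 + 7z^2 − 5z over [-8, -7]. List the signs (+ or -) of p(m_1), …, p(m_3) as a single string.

m = -7.5, p(m) = 9.375 (+); new bracket [-8, -7.5]
m = -7.75, p(m) = -6.296875 (−); new bracket [-7.75, -7.5]
m = -7.625, p(m) = 1.787109 (+); new bracket [-7.75, -7.625]

+-+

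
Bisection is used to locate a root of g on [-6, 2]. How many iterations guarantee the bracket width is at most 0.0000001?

Width after n steps is 8/2^n. Need 2^n ≥ 8/0.0000001 = 80000000.
2^26 = 67108864 < 80000000 ≤ 2^27 = 134217728, so n = 27.

27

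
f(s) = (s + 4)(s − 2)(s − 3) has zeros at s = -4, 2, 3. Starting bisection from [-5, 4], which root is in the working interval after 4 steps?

s = -0.5 gives f = 30.625, positive; keep [-5, -0.5]
s = -2.75 gives f = 34.140625, positive; keep [-5, -2.75]
s = -3.875 gives f = 5.048828, positive; keep [-5, -3.875]
s = -4.4375 gives f = -20.947, negative; keep [-4.4375, -3.875]

-4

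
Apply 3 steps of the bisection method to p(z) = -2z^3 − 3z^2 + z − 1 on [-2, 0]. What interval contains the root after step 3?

[-2, -1.75]

midpoint -1: p = -3 < 0 → [-2, -1]
midpoint -1.5: p = -2.5 < 0 → [-2, -1.5]
midpoint -1.75: p = -1.21875 < 0 → [-2, -1.75]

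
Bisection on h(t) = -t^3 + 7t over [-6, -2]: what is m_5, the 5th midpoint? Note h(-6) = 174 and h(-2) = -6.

h(-4) = 36 > 0, so the root lies in [-4, -2]
h(-3) = 6 > 0, so the root lies in [-3, -2]
h(-2.5) = -1.875 < 0, so the root lies in [-3, -2.5]
h(-2.75) = 1.5469 > 0, so the root lies in [-2.75, -2.5]
h(-2.625) = -0.2871 < 0, so the root lies in [-2.75, -2.625]

-2.625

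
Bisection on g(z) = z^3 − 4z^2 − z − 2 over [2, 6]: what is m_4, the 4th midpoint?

4.25

z = 4 gives g = -6, negative; keep [4, 6]
z = 5 gives g = 18, positive; keep [4, 5]
z = 4.5 gives g = 3.625, positive; keep [4, 4.5]
z = 4.25 gives g = -1.7344, negative; keep [4.25, 4.5]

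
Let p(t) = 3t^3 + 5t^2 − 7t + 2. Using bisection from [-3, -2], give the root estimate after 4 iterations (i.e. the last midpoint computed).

m = -2.5, p(m) = 3.875 (+); new bracket [-3, -2.5]
m = -2.75, p(m) = -3.328125 (−); new bracket [-2.75, -2.5]
m = -2.625, p(m) = 0.564453 (+); new bracket [-2.75, -2.625]
m = -2.6875, p(m) = -1.3069 (−); new bracket [-2.6875, -2.625]

-2.6875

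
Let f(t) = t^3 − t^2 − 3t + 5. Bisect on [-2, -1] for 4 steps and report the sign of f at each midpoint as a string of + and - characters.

midpoint -1.5: f = 3.875 > 0 → [-2, -1.5]
midpoint -1.75: f = 1.828125 > 0 → [-2, -1.75]
midpoint -1.875: f = 0.517578 > 0 → [-2, -1.875]
midpoint -1.9375: f = -0.2146 < 0 → [-1.9375, -1.875]

+++-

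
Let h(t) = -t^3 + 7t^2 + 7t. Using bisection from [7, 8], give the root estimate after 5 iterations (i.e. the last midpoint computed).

7.90625

h(7.5) = 24.375 > 0, so the root lies in [7.5, 8]
h(7.75) = 9.203125 > 0, so the root lies in [7.75, 8]
h(7.875) = 0.861328 > 0, so the root lies in [7.875, 8]
h(7.9375) = -3.5037 < 0, so the root lies in [7.875, 7.9375]
h(7.90625) = -1.3048 < 0, so the root lies in [7.875, 7.90625]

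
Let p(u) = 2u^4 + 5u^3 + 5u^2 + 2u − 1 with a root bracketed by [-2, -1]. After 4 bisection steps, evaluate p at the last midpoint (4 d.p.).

u = -1.5 gives p = 0.5, positive; keep [-1.5, -1]
u = -1.25 gives p = -0.570312, negative; keep [-1.5, -1.25]
u = -1.375 gives p = -0.145996, negative; keep [-1.5, -1.375]
u = -1.4375 gives p = 0.1448, positive; keep [-1.4375, -1.375]

0.1448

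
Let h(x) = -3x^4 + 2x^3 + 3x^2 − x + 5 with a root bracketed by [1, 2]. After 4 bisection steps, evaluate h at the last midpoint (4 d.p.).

0.5097

m = 1.5, h(m) = 1.8125 (+); new bracket [1.5, 2]
m = 1.75, h(m) = -4.980469 (−); new bracket [1.5, 1.75]
m = 1.625, h(m) = -1.039795 (−); new bracket [1.5, 1.625]
m = 1.5625, h(m) = 0.5097 (+); new bracket [1.5625, 1.625]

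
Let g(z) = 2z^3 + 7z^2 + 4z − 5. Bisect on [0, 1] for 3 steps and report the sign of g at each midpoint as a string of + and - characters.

-++

g(0.5) = -1 < 0, so the root lies in [0.5, 1]
g(0.75) = 2.78125 > 0, so the root lies in [0.5, 0.75]
g(0.625) = 0.722656 > 0, so the root lies in [0.5, 0.625]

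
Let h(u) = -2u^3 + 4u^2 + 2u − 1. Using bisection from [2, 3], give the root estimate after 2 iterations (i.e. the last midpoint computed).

2.25

m = 2.5, h(m) = -2.25 (−); new bracket [2, 2.5]
m = 2.25, h(m) = 0.96875 (+); new bracket [2.25, 2.5]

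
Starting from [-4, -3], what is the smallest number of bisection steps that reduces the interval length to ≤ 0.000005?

Width after n steps is 1/2^n. Need 2^n ≥ 1/0.000005 = 200000.
2^17 = 131072 < 200000 ≤ 2^18 = 262144, so n = 18.

18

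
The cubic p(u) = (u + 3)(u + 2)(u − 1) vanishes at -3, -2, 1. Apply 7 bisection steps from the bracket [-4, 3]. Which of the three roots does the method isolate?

1

m = -0.5, p(m) = -5.625 (−); new bracket [-0.5, 3]
m = 1.25, p(m) = 3.453125 (+); new bracket [-0.5, 1.25]
m = 0.375, p(m) = -5.009766 (−); new bracket [0.375, 1.25]
m = 0.8125, p(m) = -2.0105 (−); new bracket [0.8125, 1.25]
m = 1.03125, p(m) = 0.3819 (+); new bracket [0.8125, 1.03125]
m = 0.921875, p(m) = -0.8953 (−); new bracket [0.921875, 1.03125]
m = 0.9765625, p(m) = -0.2774 (−); new bracket [0.9765625, 1.03125]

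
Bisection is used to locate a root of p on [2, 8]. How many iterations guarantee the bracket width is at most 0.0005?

Width after n steps is 6/2^n. Need 2^n ≥ 6/0.0005 = 12000.
2^13 = 8192 < 12000 ≤ 2^14 = 16384, so n = 14.

14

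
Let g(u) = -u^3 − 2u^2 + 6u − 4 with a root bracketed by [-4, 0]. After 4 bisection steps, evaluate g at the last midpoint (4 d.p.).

midpoint -2: g = -16 < 0 → [-4, -2]
midpoint -3: g = -13 < 0 → [-4, -3]
midpoint -3.5: g = -6.625 < 0 → [-4, -3.5]
midpoint -3.75: g = -1.8906 < 0 → [-4, -3.75]

-1.8906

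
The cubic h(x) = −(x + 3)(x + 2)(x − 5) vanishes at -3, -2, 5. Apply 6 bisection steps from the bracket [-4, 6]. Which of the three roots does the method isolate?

5

m = 1, h(m) = 48 (+); new bracket [1, 6]
m = 3.5, h(m) = 53.625 (+); new bracket [3.5, 6]
m = 4.75, h(m) = 13.078125 (+); new bracket [4.75, 6]
m = 5.375, h(m) = -23.1621 (−); new bracket [4.75, 5.375]
m = 5.0625, h(m) = -3.5588 (−); new bracket [4.75, 5.0625]
m = 4.90625, h(m) = 5.119 (+); new bracket [4.90625, 5.0625]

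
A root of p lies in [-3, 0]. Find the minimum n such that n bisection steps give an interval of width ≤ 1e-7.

25

Width after n steps is 3/2^n. Need 2^n ≥ 3/1e-7 = 30000000.
2^24 = 16777216 < 30000000 ≤ 2^25 = 33554432, so n = 25.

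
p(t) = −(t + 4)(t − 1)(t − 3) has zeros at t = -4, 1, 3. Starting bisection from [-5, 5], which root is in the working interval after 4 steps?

p(0) = -12 < 0, so the root lies in [-5, 0]
p(-2.5) = -28.875 < 0, so the root lies in [-5, -2.5]
p(-3.75) = -8.015625 < 0, so the root lies in [-5, -3.75]
p(-4.375) = 14.8652 > 0, so the root lies in [-4.375, -3.75]

-4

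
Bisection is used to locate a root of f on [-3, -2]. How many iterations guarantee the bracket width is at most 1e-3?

Width after n steps is 1/2^n. Need 2^n ≥ 1/1e-3 = 1000.
2^9 = 512 < 1000 ≤ 2^10 = 1024, so n = 10.

10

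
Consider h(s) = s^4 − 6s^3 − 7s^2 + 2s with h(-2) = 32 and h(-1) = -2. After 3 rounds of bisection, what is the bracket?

s = -1.5 gives h = 6.5625, positive; keep [-1.5, -1]
s = -1.25 gives h = 0.722656, positive; keep [-1.25, -1]
s = -1.125 gives h = -0.9646, negative; keep [-1.25, -1.125]

[-1.25, -1.125]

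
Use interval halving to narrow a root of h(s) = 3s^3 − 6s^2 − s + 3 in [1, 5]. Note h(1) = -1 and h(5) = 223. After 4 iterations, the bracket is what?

m = 3, h(m) = 27 (+); new bracket [1, 3]
m = 2, h(m) = 1 (+); new bracket [1, 2]
m = 1.5, h(m) = -1.875 (−); new bracket [1.5, 2]
m = 1.75, h(m) = -1.0469 (−); new bracket [1.75, 2]

[1.75, 2]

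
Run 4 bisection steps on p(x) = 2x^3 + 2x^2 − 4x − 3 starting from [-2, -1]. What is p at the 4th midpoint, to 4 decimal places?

midpoint -1.5: p = 0.75 > 0 → [-2, -1.5]
midpoint -1.75: p = -0.59375 < 0 → [-1.75, -1.5]
midpoint -1.625: p = 0.199219 > 0 → [-1.75, -1.625]
midpoint -1.6875: p = -0.1655 < 0 → [-1.6875, -1.625]

-0.1655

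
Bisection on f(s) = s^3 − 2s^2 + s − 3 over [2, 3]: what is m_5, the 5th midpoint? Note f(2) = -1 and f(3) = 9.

2.15625

s = 2.5 gives f = 2.625, positive; keep [2, 2.5]
s = 2.25 gives f = 0.515625, positive; keep [2, 2.25]
s = 2.125 gives f = -0.310547, negative; keep [2.125, 2.25]
s = 2.1875 gives f = 0.0847, positive; keep [2.125, 2.1875]
s = 2.15625 gives f = -0.1173, negative; keep [2.15625, 2.1875]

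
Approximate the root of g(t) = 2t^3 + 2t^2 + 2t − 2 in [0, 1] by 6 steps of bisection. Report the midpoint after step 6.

midpoint 0.5: g = -0.25 < 0 → [0.5, 1]
midpoint 0.75: g = 1.46875 > 0 → [0.5, 0.75]
midpoint 0.625: g = 0.519531 > 0 → [0.5, 0.625]
midpoint 0.5625: g = 0.1138 > 0 → [0.5, 0.5625]
midpoint 0.53125: g = -0.0732 < 0 → [0.53125, 0.5625]
midpoint 0.546875: g = 0.019 > 0 → [0.53125, 0.546875]

0.546875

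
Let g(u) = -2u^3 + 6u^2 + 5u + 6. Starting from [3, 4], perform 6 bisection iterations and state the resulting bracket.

[3.84375, 3.859375]

m = 3.5, g(m) = 11.25 (+); new bracket [3.5, 4]
m = 3.75, g(m) = 3.65625 (+); new bracket [3.75, 4]
m = 3.875, g(m) = -0.902344 (−); new bracket [3.75, 3.875]
m = 3.8125, g(m) = 1.4429 (+); new bracket [3.8125, 3.875]
m = 3.84375, g(m) = 0.2869 (+); new bracket [3.84375, 3.875]
m = 3.859375, g(m) = -0.3035 (−); new bracket [3.84375, 3.859375]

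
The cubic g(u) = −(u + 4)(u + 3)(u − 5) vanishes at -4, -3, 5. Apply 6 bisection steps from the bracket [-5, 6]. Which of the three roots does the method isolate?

midpoint 0.5: g = 70.875 > 0 → [0.5, 6]
midpoint 3.25: g = 79.296875 > 0 → [3.25, 6]
midpoint 4.625: g = 24.662109 > 0 → [4.625, 6]
midpoint 5.3125: g = -24.1907 < 0 → [4.625, 5.3125]
midpoint 4.96875: g = 2.2334 > 0 → [4.96875, 5.3125]
midpoint 5.140625: g = -10.464 < 0 → [4.96875, 5.140625]

5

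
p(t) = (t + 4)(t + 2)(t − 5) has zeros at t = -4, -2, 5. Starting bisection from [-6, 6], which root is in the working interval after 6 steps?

5

p(0) = -40 < 0, so the root lies in [0, 6]
p(3) = -70 < 0, so the root lies in [3, 6]
p(4.5) = -27.625 < 0, so the root lies in [4.5, 6]
p(5.25) = 16.7656 > 0, so the root lies in [4.5, 5.25]
p(4.875) = -7.627 < 0, so the root lies in [4.875, 5.25]
p(5.0625) = 4.0002 > 0, so the root lies in [4.875, 5.0625]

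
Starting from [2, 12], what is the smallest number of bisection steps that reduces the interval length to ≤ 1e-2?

Width after n steps is 10/2^n. Need 2^n ≥ 10/1e-2 = 1000.
2^9 = 512 < 1000 ≤ 2^10 = 1024, so n = 10.

10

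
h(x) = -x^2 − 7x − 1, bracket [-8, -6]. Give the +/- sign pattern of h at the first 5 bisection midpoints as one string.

midpoint -7: h = -1 < 0 → [-7, -6]
midpoint -6.5: h = 2.25 > 0 → [-7, -6.5]
midpoint -6.75: h = 0.6875 > 0 → [-7, -6.75]
midpoint -6.875: h = -0.1406 < 0 → [-6.875, -6.75]
midpoint -6.8125: h = 0.2773 > 0 → [-6.875, -6.8125]

-++-+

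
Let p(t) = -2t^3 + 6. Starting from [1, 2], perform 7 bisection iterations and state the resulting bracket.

[1.4375, 1.4453125]

m = 1.5, p(m) = -0.75 (−); new bracket [1, 1.5]
m = 1.25, p(m) = 2.09375 (+); new bracket [1.25, 1.5]
m = 1.375, p(m) = 0.800781 (+); new bracket [1.375, 1.5]
m = 1.4375, p(m) = 0.0591 (+); new bracket [1.4375, 1.5]
m = 1.46875, p(m) = -0.3369 (−); new bracket [1.4375, 1.46875]
m = 1.453125, p(m) = -0.1368 (−); new bracket [1.4375, 1.453125]
m = 1.4453125, p(m) = -0.0383 (−); new bracket [1.4375, 1.4453125]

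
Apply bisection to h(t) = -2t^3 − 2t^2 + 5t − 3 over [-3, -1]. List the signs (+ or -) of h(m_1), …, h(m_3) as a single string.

-+-

h(-2) = -5 < 0, so the root lies in [-3, -2]
h(-2.5) = 3.25 > 0, so the root lies in [-2.5, -2]
h(-2.25) = -1.59375 < 0, so the root lies in [-2.5, -2.25]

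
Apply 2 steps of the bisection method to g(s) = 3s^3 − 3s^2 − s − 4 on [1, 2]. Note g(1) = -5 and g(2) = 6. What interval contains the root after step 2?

[1.5, 1.75]

midpoint 1.5: g = -2.125 < 0 → [1.5, 2]
midpoint 1.75: g = 1.140625 > 0 → [1.5, 1.75]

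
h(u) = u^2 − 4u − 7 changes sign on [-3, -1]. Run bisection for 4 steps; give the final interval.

[-1.375, -1.25]

u = -2 gives h = 5, positive; keep [-2, -1]
u = -1.5 gives h = 1.25, positive; keep [-1.5, -1]
u = -1.25 gives h = -0.4375, negative; keep [-1.5, -1.25]
u = -1.375 gives h = 0.3906, positive; keep [-1.375, -1.25]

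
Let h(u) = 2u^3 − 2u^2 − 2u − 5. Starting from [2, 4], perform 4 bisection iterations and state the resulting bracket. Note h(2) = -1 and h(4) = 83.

u = 3 gives h = 25, positive; keep [2, 3]
u = 2.5 gives h = 8.75, positive; keep [2, 2.5]
u = 2.25 gives h = 3.15625, positive; keep [2, 2.25]
u = 2.125 gives h = 0.9102, positive; keep [2, 2.125]

[2, 2.125]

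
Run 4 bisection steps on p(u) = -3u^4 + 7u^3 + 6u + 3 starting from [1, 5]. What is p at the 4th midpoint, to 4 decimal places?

-6.4961

m = 3, p(m) = -33 (−); new bracket [1, 3]
m = 2, p(m) = 23 (+); new bracket [2, 3]
m = 2.5, p(m) = 10.1875 (+); new bracket [2.5, 3]
m = 2.75, p(m) = -6.4961 (−); new bracket [2.5, 2.75]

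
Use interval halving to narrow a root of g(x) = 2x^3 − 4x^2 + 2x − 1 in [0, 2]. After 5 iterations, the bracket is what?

[1.5625, 1.625]

g(1) = -1 < 0, so the root lies in [1, 2]
g(1.5) = -0.25 < 0, so the root lies in [1.5, 2]
g(1.75) = 0.96875 > 0, so the root lies in [1.5, 1.75]
g(1.625) = 0.2695 > 0, so the root lies in [1.5, 1.625]
g(1.5625) = -0.0112 < 0, so the root lies in [1.5625, 1.625]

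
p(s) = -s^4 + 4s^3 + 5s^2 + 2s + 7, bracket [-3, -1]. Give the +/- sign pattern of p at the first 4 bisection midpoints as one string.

m = -2, p(m) = -25 (−); new bracket [-2, -1]
m = -1.5, p(m) = -3.3125 (−); new bracket [-1.5, -1]
m = -1.25, p(m) = 2.058594 (+); new bracket [-1.5, -1.25]
m = -1.375, p(m) = -0.2698 (−); new bracket [-1.375, -1.25]

--+-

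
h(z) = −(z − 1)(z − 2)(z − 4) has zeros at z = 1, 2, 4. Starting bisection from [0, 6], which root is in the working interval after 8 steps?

4

h(3) = 2 > 0, so the root lies in [3, 6]
h(4.5) = -4.375 < 0, so the root lies in [3, 4.5]
h(3.75) = 1.203125 > 0, so the root lies in [3.75, 4.5]
h(4.125) = -0.8301 < 0, so the root lies in [3.75, 4.125]
h(3.9375) = 0.3557 > 0, so the root lies in [3.9375, 4.125]
h(4.03125) = -0.1924 < 0, so the root lies in [3.9375, 4.03125]
h(3.984375) = 0.0925 > 0, so the root lies in [3.984375, 4.03125]
h(4.0078125) = -0.0472 < 0, so the root lies in [3.984375, 4.0078125]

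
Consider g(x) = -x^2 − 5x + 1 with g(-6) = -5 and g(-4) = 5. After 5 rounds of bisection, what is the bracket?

[-5.25, -5.1875]

m = -5, g(m) = 1 (+); new bracket [-6, -5]
m = -5.5, g(m) = -1.75 (−); new bracket [-5.5, -5]
m = -5.25, g(m) = -0.3125 (−); new bracket [-5.25, -5]
m = -5.125, g(m) = 0.3594 (+); new bracket [-5.25, -5.125]
m = -5.1875, g(m) = 0.0273 (+); new bracket [-5.25, -5.1875]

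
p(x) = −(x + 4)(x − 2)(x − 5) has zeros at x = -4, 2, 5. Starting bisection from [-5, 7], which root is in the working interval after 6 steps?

x = 1 gives p = -20, negative; keep [-5, 1]
x = -2 gives p = -56, negative; keep [-5, -2]
x = -3.5 gives p = -23.375, negative; keep [-5, -3.5]
x = -4.25 gives p = 14.4531, positive; keep [-4.25, -3.5]
x = -3.875 gives p = -6.5176, negative; keep [-4.25, -3.875]
x = -4.0625 gives p = 3.4338, positive; keep [-4.0625, -3.875]

-4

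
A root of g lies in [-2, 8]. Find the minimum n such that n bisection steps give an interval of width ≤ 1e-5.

20

Width after n steps is 10/2^n. Need 2^n ≥ 10/1e-5 = 1000000.
2^19 = 524288 < 1000000 ≤ 2^20 = 1048576, so n = 20.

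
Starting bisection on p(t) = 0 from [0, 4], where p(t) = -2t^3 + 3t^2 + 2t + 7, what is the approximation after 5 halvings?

2.375

p(2) = 7 > 0, so the root lies in [2, 4]
p(3) = -14 < 0, so the root lies in [2, 3]
p(2.5) = -0.5 < 0, so the root lies in [2, 2.5]
p(2.25) = 3.9062 > 0, so the root lies in [2.25, 2.5]
p(2.375) = 1.8789 > 0, so the root lies in [2.375, 2.5]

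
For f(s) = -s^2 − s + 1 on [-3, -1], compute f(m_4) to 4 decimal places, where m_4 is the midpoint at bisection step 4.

f(-2) = -1 < 0, so the root lies in [-2, -1]
f(-1.5) = 0.25 > 0, so the root lies in [-2, -1.5]
f(-1.75) = -0.3125 < 0, so the root lies in [-1.75, -1.5]
f(-1.625) = -0.0156 < 0, so the root lies in [-1.625, -1.5]

-0.0156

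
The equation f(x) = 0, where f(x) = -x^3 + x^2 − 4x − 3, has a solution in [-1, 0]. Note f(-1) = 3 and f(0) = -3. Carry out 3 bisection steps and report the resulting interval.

[-0.625, -0.5]

midpoint -0.5: f = -0.625 < 0 → [-1, -0.5]
midpoint -0.75: f = 0.984375 > 0 → [-0.75, -0.5]
midpoint -0.625: f = 0.134766 > 0 → [-0.625, -0.5]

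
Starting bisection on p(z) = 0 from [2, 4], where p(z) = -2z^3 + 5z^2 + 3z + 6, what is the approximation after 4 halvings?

m = 3, p(m) = 6 (+); new bracket [3, 4]
m = 3.5, p(m) = -8 (−); new bracket [3, 3.5]
m = 3.25, p(m) = -0.09375 (−); new bracket [3, 3.25]
m = 3.125, p(m) = 3.168 (+); new bracket [3.125, 3.25]

3.125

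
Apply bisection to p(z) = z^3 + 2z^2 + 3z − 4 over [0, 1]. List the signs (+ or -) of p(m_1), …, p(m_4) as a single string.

p(0.5) = -1.875 < 0, so the root lies in [0.5, 1]
p(0.75) = -0.203125 < 0, so the root lies in [0.75, 1]
p(0.875) = 0.826172 > 0, so the root lies in [0.75, 0.875]
p(0.8125) = 0.2942 > 0, so the root lies in [0.75, 0.8125]

--++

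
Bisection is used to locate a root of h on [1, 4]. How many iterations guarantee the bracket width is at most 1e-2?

9

Width after n steps is 3/2^n. Need 2^n ≥ 3/1e-2 = 300.
2^8 = 256 < 300 ≤ 2^9 = 512, so n = 9.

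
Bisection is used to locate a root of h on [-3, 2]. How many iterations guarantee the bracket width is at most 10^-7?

26

Width after n steps is 5/2^n. Need 2^n ≥ 5/10^-7 = 50000000.
2^25 = 33554432 < 50000000 ≤ 2^26 = 67108864, so n = 26.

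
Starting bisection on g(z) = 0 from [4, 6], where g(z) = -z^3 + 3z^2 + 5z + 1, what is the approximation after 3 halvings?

4.25

g(5) = -24 < 0, so the root lies in [4, 5]
g(4.5) = -6.875 < 0, so the root lies in [4, 4.5]
g(4.25) = -0.328125 < 0, so the root lies in [4, 4.25]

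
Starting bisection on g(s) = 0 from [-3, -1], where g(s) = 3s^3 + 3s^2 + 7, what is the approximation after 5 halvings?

-1.8125

s = -2 gives g = -5, negative; keep [-2, -1]
s = -1.5 gives g = 3.625, positive; keep [-2, -1.5]
s = -1.75 gives g = 0.109375, positive; keep [-2, -1.75]
s = -1.875 gives g = -2.2285, negative; keep [-1.875, -1.75]
s = -1.8125 gives g = -1.0076, negative; keep [-1.8125, -1.75]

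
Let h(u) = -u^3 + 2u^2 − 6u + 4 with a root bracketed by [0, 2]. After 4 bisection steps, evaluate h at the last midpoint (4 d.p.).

h(1) = -1 < 0, so the root lies in [0, 1]
h(0.5) = 1.375 > 0, so the root lies in [0.5, 1]
h(0.75) = 0.203125 > 0, so the root lies in [0.75, 1]
h(0.875) = -0.3887 < 0, so the root lies in [0.75, 0.875]

-0.3887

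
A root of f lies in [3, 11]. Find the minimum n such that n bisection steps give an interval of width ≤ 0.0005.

14

Width after n steps is 8/2^n. Need 2^n ≥ 8/0.0005 = 16000.
2^13 = 8192 < 16000 ≤ 2^14 = 16384, so n = 14.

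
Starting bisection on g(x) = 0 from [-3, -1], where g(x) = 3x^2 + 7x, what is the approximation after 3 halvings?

midpoint -2: g = -2 < 0 → [-3, -2]
midpoint -2.5: g = 1.25 > 0 → [-2.5, -2]
midpoint -2.25: g = -0.5625 < 0 → [-2.5, -2.25]

-2.25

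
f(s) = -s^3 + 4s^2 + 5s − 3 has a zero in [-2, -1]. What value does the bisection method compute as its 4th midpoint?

f(-1.5) = 1.875 > 0, so the root lies in [-1.5, -1]
f(-1.25) = -1.046875 < 0, so the root lies in [-1.5, -1.25]
f(-1.375) = 0.287109 > 0, so the root lies in [-1.375, -1.25]
f(-1.3125) = -0.4109 < 0, so the root lies in [-1.375, -1.3125]

-1.3125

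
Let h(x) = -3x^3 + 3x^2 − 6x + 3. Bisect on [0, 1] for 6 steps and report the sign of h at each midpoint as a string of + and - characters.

+--+--

midpoint 0.5: h = 0.375 > 0 → [0.5, 1]
midpoint 0.75: h = -1.078125 < 0 → [0.5, 0.75]
midpoint 0.625: h = -0.310547 < 0 → [0.5, 0.625]
midpoint 0.5625: h = 0.0403 > 0 → [0.5625, 0.625]
midpoint 0.59375: h = -0.1328 < 0 → [0.5625, 0.59375]
midpoint 0.578125: h = -0.0457 < 0 → [0.5625, 0.578125]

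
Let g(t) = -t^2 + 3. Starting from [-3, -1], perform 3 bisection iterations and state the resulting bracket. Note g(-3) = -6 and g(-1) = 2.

m = -2, g(m) = -1 (−); new bracket [-2, -1]
m = -1.5, g(m) = 0.75 (+); new bracket [-2, -1.5]
m = -1.75, g(m) = -0.0625 (−); new bracket [-1.75, -1.5]

[-1.75, -1.5]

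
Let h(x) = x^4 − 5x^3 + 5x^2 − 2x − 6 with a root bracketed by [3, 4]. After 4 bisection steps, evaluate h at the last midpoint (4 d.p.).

-1.2175

h(3.5) = -16.0625 < 0, so the root lies in [3.5, 4]
h(3.75) = -9.105469 < 0, so the root lies in [3.75, 4]
h(3.875) = -4.130615 < 0, so the root lies in [3.875, 4]
h(3.9375) = -1.2175 < 0, so the root lies in [3.9375, 4]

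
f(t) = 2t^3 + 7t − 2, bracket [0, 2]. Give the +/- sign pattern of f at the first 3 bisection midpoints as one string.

t = 1 gives f = 7, positive; keep [0, 1]
t = 0.5 gives f = 1.75, positive; keep [0, 0.5]
t = 0.25 gives f = -0.21875, negative; keep [0.25, 0.5]

++-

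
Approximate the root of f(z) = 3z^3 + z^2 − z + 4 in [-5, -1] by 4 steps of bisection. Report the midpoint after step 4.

-1.25

midpoint -3: f = -65 < 0 → [-3, -1]
midpoint -2: f = -14 < 0 → [-2, -1]
midpoint -1.5: f = -2.375 < 0 → [-1.5, -1]
midpoint -1.25: f = 0.9531 > 0 → [-1.5, -1.25]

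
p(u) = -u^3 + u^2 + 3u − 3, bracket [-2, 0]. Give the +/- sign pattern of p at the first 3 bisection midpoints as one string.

--+

m = -1, p(m) = -4 (−); new bracket [-2, -1]
m = -1.5, p(m) = -1.875 (−); new bracket [-2, -1.5]
m = -1.75, p(m) = 0.171875 (+); new bracket [-1.75, -1.5]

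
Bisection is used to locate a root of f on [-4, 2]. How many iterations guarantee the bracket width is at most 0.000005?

Width after n steps is 6/2^n. Need 2^n ≥ 6/0.000005 = 1200000.
2^20 = 1048576 < 1200000 ≤ 2^21 = 2097152, so n = 21.

21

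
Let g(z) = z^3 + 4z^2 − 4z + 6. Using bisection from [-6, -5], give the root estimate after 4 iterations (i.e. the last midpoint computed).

midpoint -5.5: g = -17.375 < 0 → [-5.5, -5]
midpoint -5.25: g = -7.453125 < 0 → [-5.25, -5]
midpoint -5.125: g = -3.048828 < 0 → [-5.125, -5]
midpoint -5.0625: g = -0.9807 < 0 → [-5.0625, -5]

-5.0625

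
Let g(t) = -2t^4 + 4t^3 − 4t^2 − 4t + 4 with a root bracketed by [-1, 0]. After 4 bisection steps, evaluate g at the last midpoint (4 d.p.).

-0.6065

m = -0.5, g(m) = 4.375 (+); new bracket [-1, -0.5]
m = -0.75, g(m) = 2.429688 (+); new bracket [-1, -0.75]
m = -0.875, g(m) = 0.585449 (+); new bracket [-1, -0.875]
m = -0.9375, g(m) = -0.6065 (−); new bracket [-0.9375, -0.875]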